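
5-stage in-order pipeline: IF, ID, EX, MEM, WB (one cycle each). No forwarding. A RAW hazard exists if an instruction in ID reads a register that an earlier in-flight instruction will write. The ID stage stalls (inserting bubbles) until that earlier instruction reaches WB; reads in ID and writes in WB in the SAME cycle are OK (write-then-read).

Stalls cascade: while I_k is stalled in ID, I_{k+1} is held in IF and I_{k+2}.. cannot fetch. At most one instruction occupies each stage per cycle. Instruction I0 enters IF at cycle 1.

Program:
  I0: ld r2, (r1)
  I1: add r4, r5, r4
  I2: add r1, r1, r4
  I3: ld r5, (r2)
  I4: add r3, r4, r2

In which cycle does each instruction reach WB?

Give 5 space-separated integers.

Answer: 5 6 9 10 11

Derivation:
I0 ld r2 <- r1: IF@1 ID@2 stall=0 (-) EX@3 MEM@4 WB@5
I1 add r4 <- r5,r4: IF@2 ID@3 stall=0 (-) EX@4 MEM@5 WB@6
I2 add r1 <- r1,r4: IF@3 ID@4 stall=2 (RAW on I1.r4 (WB@6)) EX@7 MEM@8 WB@9
I3 ld r5 <- r2: IF@4 ID@7 stall=0 (-) EX@8 MEM@9 WB@10
I4 add r3 <- r4,r2: IF@7 ID@8 stall=0 (-) EX@9 MEM@10 WB@11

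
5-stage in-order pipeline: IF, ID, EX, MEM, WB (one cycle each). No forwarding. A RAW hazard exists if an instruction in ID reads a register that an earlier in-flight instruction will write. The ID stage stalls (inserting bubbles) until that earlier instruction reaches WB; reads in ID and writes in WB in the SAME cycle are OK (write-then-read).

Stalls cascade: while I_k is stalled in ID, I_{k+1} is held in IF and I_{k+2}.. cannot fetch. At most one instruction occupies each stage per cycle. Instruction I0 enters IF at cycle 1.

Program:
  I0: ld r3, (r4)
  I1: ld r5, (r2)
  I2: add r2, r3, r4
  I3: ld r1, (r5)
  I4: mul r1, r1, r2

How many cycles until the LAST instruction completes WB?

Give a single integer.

Answer: 12

Derivation:
I0 ld r3 <- r4: IF@1 ID@2 stall=0 (-) EX@3 MEM@4 WB@5
I1 ld r5 <- r2: IF@2 ID@3 stall=0 (-) EX@4 MEM@5 WB@6
I2 add r2 <- r3,r4: IF@3 ID@4 stall=1 (RAW on I0.r3 (WB@5)) EX@6 MEM@7 WB@8
I3 ld r1 <- r5: IF@4 ID@6 stall=0 (-) EX@7 MEM@8 WB@9
I4 mul r1 <- r1,r2: IF@6 ID@7 stall=2 (RAW on I3.r1 (WB@9)) EX@10 MEM@11 WB@12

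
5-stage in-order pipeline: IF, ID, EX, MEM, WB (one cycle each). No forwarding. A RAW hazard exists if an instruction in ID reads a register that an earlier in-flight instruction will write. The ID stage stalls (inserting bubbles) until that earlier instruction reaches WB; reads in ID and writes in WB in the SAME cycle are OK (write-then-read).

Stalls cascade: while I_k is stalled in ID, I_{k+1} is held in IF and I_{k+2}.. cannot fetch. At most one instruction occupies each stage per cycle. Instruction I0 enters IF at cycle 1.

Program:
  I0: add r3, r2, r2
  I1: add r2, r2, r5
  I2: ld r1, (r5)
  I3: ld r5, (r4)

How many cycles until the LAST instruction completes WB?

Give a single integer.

Answer: 8

Derivation:
I0 add r3 <- r2,r2: IF@1 ID@2 stall=0 (-) EX@3 MEM@4 WB@5
I1 add r2 <- r2,r5: IF@2 ID@3 stall=0 (-) EX@4 MEM@5 WB@6
I2 ld r1 <- r5: IF@3 ID@4 stall=0 (-) EX@5 MEM@6 WB@7
I3 ld r5 <- r4: IF@4 ID@5 stall=0 (-) EX@6 MEM@7 WB@8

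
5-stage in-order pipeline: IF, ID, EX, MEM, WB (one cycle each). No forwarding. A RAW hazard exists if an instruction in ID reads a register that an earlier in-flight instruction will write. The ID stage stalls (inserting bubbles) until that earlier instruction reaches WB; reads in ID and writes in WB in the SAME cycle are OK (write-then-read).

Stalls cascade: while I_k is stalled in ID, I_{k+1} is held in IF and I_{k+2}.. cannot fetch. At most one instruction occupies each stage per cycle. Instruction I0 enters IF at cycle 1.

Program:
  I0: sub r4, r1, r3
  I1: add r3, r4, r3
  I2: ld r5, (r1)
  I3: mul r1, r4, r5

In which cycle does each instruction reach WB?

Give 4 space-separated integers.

Answer: 5 8 9 12

Derivation:
I0 sub r4 <- r1,r3: IF@1 ID@2 stall=0 (-) EX@3 MEM@4 WB@5
I1 add r3 <- r4,r3: IF@2 ID@3 stall=2 (RAW on I0.r4 (WB@5)) EX@6 MEM@7 WB@8
I2 ld r5 <- r1: IF@3 ID@6 stall=0 (-) EX@7 MEM@8 WB@9
I3 mul r1 <- r4,r5: IF@6 ID@7 stall=2 (RAW on I2.r5 (WB@9)) EX@10 MEM@11 WB@12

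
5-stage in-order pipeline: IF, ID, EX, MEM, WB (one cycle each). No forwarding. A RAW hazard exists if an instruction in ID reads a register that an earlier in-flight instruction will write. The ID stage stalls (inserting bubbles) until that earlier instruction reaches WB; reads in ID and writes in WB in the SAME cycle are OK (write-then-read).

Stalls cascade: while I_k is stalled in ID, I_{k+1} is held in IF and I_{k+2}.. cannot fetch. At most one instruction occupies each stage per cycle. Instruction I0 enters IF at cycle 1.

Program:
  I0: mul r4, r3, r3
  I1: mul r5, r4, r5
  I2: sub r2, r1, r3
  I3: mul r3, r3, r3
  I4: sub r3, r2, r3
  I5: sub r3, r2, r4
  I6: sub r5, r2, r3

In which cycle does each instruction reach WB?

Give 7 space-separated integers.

Answer: 5 8 9 10 13 14 17

Derivation:
I0 mul r4 <- r3,r3: IF@1 ID@2 stall=0 (-) EX@3 MEM@4 WB@5
I1 mul r5 <- r4,r5: IF@2 ID@3 stall=2 (RAW on I0.r4 (WB@5)) EX@6 MEM@7 WB@8
I2 sub r2 <- r1,r3: IF@3 ID@6 stall=0 (-) EX@7 MEM@8 WB@9
I3 mul r3 <- r3,r3: IF@6 ID@7 stall=0 (-) EX@8 MEM@9 WB@10
I4 sub r3 <- r2,r3: IF@7 ID@8 stall=2 (RAW on I3.r3 (WB@10)) EX@11 MEM@12 WB@13
I5 sub r3 <- r2,r4: IF@8 ID@11 stall=0 (-) EX@12 MEM@13 WB@14
I6 sub r5 <- r2,r3: IF@11 ID@12 stall=2 (RAW on I5.r3 (WB@14)) EX@15 MEM@16 WB@17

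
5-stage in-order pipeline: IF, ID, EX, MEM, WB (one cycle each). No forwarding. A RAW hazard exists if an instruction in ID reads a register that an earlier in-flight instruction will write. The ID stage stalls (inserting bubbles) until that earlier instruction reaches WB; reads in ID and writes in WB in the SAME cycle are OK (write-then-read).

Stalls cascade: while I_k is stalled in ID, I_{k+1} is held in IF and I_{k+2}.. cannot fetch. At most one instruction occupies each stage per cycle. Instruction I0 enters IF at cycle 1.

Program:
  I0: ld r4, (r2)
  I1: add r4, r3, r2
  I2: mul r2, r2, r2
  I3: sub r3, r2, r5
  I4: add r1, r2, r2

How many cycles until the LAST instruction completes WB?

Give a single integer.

Answer: 11

Derivation:
I0 ld r4 <- r2: IF@1 ID@2 stall=0 (-) EX@3 MEM@4 WB@5
I1 add r4 <- r3,r2: IF@2 ID@3 stall=0 (-) EX@4 MEM@5 WB@6
I2 mul r2 <- r2,r2: IF@3 ID@4 stall=0 (-) EX@5 MEM@6 WB@7
I3 sub r3 <- r2,r5: IF@4 ID@5 stall=2 (RAW on I2.r2 (WB@7)) EX@8 MEM@9 WB@10
I4 add r1 <- r2,r2: IF@5 ID@8 stall=0 (-) EX@9 MEM@10 WB@11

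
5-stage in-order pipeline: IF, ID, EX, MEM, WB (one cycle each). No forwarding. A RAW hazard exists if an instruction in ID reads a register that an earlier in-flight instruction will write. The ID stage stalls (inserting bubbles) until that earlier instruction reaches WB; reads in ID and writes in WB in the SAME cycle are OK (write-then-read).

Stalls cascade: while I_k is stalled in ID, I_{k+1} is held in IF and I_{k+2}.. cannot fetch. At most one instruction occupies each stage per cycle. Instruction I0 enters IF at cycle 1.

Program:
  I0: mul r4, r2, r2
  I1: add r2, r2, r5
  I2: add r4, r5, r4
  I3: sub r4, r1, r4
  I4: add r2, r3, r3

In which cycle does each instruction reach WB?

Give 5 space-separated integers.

I0 mul r4 <- r2,r2: IF@1 ID@2 stall=0 (-) EX@3 MEM@4 WB@5
I1 add r2 <- r2,r5: IF@2 ID@3 stall=0 (-) EX@4 MEM@5 WB@6
I2 add r4 <- r5,r4: IF@3 ID@4 stall=1 (RAW on I0.r4 (WB@5)) EX@6 MEM@7 WB@8
I3 sub r4 <- r1,r4: IF@4 ID@6 stall=2 (RAW on I2.r4 (WB@8)) EX@9 MEM@10 WB@11
I4 add r2 <- r3,r3: IF@6 ID@9 stall=0 (-) EX@10 MEM@11 WB@12

Answer: 5 6 8 11 12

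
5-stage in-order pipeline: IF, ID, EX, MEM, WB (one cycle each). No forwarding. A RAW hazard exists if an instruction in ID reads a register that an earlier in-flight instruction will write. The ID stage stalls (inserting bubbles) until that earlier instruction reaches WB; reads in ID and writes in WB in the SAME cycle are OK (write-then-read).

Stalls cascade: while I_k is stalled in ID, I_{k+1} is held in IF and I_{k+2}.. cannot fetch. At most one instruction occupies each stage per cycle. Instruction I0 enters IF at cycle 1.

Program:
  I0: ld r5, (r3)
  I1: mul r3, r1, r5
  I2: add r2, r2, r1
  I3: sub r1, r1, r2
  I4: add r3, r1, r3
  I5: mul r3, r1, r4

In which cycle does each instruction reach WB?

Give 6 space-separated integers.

I0 ld r5 <- r3: IF@1 ID@2 stall=0 (-) EX@3 MEM@4 WB@5
I1 mul r3 <- r1,r5: IF@2 ID@3 stall=2 (RAW on I0.r5 (WB@5)) EX@6 MEM@7 WB@8
I2 add r2 <- r2,r1: IF@3 ID@6 stall=0 (-) EX@7 MEM@8 WB@9
I3 sub r1 <- r1,r2: IF@6 ID@7 stall=2 (RAW on I2.r2 (WB@9)) EX@10 MEM@11 WB@12
I4 add r3 <- r1,r3: IF@7 ID@10 stall=2 (RAW on I3.r1 (WB@12)) EX@13 MEM@14 WB@15
I5 mul r3 <- r1,r4: IF@10 ID@13 stall=0 (-) EX@14 MEM@15 WB@16

Answer: 5 8 9 12 15 16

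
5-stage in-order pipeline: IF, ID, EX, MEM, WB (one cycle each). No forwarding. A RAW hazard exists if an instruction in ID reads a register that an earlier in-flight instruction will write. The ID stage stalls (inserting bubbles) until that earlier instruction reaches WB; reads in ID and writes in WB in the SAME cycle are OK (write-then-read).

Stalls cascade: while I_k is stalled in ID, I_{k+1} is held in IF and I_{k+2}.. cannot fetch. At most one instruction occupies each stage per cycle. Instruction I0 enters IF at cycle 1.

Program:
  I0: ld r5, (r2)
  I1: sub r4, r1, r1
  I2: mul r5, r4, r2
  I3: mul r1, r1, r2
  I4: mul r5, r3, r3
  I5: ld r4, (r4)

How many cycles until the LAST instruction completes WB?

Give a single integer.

Answer: 12

Derivation:
I0 ld r5 <- r2: IF@1 ID@2 stall=0 (-) EX@3 MEM@4 WB@5
I1 sub r4 <- r1,r1: IF@2 ID@3 stall=0 (-) EX@4 MEM@5 WB@6
I2 mul r5 <- r4,r2: IF@3 ID@4 stall=2 (RAW on I1.r4 (WB@6)) EX@7 MEM@8 WB@9
I3 mul r1 <- r1,r2: IF@4 ID@7 stall=0 (-) EX@8 MEM@9 WB@10
I4 mul r5 <- r3,r3: IF@7 ID@8 stall=0 (-) EX@9 MEM@10 WB@11
I5 ld r4 <- r4: IF@8 ID@9 stall=0 (-) EX@10 MEM@11 WB@12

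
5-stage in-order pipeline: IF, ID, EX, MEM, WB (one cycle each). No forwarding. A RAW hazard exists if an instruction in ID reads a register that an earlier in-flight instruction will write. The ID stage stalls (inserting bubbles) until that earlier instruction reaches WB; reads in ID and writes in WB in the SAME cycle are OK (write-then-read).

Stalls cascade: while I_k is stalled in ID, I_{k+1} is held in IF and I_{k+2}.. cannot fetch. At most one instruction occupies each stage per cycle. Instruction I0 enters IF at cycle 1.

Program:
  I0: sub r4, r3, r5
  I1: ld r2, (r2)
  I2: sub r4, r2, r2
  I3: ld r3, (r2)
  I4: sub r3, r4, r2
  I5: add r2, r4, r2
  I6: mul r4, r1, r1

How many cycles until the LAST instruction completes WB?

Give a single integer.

Answer: 14

Derivation:
I0 sub r4 <- r3,r5: IF@1 ID@2 stall=0 (-) EX@3 MEM@4 WB@5
I1 ld r2 <- r2: IF@2 ID@3 stall=0 (-) EX@4 MEM@5 WB@6
I2 sub r4 <- r2,r2: IF@3 ID@4 stall=2 (RAW on I1.r2 (WB@6)) EX@7 MEM@8 WB@9
I3 ld r3 <- r2: IF@4 ID@7 stall=0 (-) EX@8 MEM@9 WB@10
I4 sub r3 <- r4,r2: IF@7 ID@8 stall=1 (RAW on I2.r4 (WB@9)) EX@10 MEM@11 WB@12
I5 add r2 <- r4,r2: IF@8 ID@10 stall=0 (-) EX@11 MEM@12 WB@13
I6 mul r4 <- r1,r1: IF@10 ID@11 stall=0 (-) EX@12 MEM@13 WB@14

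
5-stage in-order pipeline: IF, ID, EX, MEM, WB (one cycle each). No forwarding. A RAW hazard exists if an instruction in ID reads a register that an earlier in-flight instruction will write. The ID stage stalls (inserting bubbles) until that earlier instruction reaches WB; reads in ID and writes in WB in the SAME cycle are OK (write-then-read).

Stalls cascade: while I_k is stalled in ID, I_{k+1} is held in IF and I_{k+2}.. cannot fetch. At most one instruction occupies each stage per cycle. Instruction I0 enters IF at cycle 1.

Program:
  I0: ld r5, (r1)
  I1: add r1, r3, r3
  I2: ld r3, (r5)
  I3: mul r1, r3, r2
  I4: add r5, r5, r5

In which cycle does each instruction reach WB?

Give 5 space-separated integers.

I0 ld r5 <- r1: IF@1 ID@2 stall=0 (-) EX@3 MEM@4 WB@5
I1 add r1 <- r3,r3: IF@2 ID@3 stall=0 (-) EX@4 MEM@5 WB@6
I2 ld r3 <- r5: IF@3 ID@4 stall=1 (RAW on I0.r5 (WB@5)) EX@6 MEM@7 WB@8
I3 mul r1 <- r3,r2: IF@4 ID@6 stall=2 (RAW on I2.r3 (WB@8)) EX@9 MEM@10 WB@11
I4 add r5 <- r5,r5: IF@6 ID@9 stall=0 (-) EX@10 MEM@11 WB@12

Answer: 5 6 8 11 12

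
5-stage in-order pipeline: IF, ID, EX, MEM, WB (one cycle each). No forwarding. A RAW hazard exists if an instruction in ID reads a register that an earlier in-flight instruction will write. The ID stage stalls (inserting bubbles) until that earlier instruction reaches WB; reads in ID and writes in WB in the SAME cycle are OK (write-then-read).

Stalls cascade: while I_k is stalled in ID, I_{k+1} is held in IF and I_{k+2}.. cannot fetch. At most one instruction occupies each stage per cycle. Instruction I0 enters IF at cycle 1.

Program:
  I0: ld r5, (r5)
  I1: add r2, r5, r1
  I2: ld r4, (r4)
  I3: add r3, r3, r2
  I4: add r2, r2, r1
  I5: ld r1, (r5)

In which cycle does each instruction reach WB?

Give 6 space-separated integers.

I0 ld r5 <- r5: IF@1 ID@2 stall=0 (-) EX@3 MEM@4 WB@5
I1 add r2 <- r5,r1: IF@2 ID@3 stall=2 (RAW on I0.r5 (WB@5)) EX@6 MEM@7 WB@8
I2 ld r4 <- r4: IF@3 ID@6 stall=0 (-) EX@7 MEM@8 WB@9
I3 add r3 <- r3,r2: IF@6 ID@7 stall=1 (RAW on I1.r2 (WB@8)) EX@9 MEM@10 WB@11
I4 add r2 <- r2,r1: IF@7 ID@9 stall=0 (-) EX@10 MEM@11 WB@12
I5 ld r1 <- r5: IF@9 ID@10 stall=0 (-) EX@11 MEM@12 WB@13

Answer: 5 8 9 11 12 13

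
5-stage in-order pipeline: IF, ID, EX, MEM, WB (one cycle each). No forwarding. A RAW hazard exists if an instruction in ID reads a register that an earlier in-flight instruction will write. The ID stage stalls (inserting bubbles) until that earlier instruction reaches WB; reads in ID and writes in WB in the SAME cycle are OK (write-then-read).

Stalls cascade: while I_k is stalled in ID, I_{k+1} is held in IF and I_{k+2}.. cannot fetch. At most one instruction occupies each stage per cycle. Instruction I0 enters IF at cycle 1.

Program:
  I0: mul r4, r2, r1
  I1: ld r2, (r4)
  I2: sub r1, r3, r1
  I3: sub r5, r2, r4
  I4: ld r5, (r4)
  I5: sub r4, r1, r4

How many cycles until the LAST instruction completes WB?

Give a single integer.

Answer: 13

Derivation:
I0 mul r4 <- r2,r1: IF@1 ID@2 stall=0 (-) EX@3 MEM@4 WB@5
I1 ld r2 <- r4: IF@2 ID@3 stall=2 (RAW on I0.r4 (WB@5)) EX@6 MEM@7 WB@8
I2 sub r1 <- r3,r1: IF@3 ID@6 stall=0 (-) EX@7 MEM@8 WB@9
I3 sub r5 <- r2,r4: IF@6 ID@7 stall=1 (RAW on I1.r2 (WB@8)) EX@9 MEM@10 WB@11
I4 ld r5 <- r4: IF@7 ID@9 stall=0 (-) EX@10 MEM@11 WB@12
I5 sub r4 <- r1,r4: IF@9 ID@10 stall=0 (-) EX@11 MEM@12 WB@13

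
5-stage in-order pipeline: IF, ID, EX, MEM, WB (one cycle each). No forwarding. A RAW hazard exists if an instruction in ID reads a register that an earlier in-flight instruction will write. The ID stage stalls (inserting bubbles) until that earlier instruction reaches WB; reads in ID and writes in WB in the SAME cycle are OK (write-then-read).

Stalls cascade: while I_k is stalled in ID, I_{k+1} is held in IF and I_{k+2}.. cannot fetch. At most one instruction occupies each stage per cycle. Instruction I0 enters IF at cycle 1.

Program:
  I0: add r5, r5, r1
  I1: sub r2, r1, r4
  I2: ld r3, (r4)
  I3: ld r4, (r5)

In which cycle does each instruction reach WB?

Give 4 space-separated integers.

Answer: 5 6 7 8

Derivation:
I0 add r5 <- r5,r1: IF@1 ID@2 stall=0 (-) EX@3 MEM@4 WB@5
I1 sub r2 <- r1,r4: IF@2 ID@3 stall=0 (-) EX@4 MEM@5 WB@6
I2 ld r3 <- r4: IF@3 ID@4 stall=0 (-) EX@5 MEM@6 WB@7
I3 ld r4 <- r5: IF@4 ID@5 stall=0 (-) EX@6 MEM@7 WB@8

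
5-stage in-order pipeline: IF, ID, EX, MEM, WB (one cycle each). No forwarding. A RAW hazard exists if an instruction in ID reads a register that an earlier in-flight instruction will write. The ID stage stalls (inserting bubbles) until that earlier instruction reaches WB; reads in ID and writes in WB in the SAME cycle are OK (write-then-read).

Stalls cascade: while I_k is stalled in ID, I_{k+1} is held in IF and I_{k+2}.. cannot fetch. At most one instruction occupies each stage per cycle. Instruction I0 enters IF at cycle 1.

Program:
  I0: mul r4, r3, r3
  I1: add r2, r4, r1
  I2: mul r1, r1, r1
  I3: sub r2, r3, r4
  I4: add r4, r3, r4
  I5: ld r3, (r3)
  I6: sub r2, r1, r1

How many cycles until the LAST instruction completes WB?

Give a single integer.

I0 mul r4 <- r3,r3: IF@1 ID@2 stall=0 (-) EX@3 MEM@4 WB@5
I1 add r2 <- r4,r1: IF@2 ID@3 stall=2 (RAW on I0.r4 (WB@5)) EX@6 MEM@7 WB@8
I2 mul r1 <- r1,r1: IF@3 ID@6 stall=0 (-) EX@7 MEM@8 WB@9
I3 sub r2 <- r3,r4: IF@6 ID@7 stall=0 (-) EX@8 MEM@9 WB@10
I4 add r4 <- r3,r4: IF@7 ID@8 stall=0 (-) EX@9 MEM@10 WB@11
I5 ld r3 <- r3: IF@8 ID@9 stall=0 (-) EX@10 MEM@11 WB@12
I6 sub r2 <- r1,r1: IF@9 ID@10 stall=0 (-) EX@11 MEM@12 WB@13

Answer: 13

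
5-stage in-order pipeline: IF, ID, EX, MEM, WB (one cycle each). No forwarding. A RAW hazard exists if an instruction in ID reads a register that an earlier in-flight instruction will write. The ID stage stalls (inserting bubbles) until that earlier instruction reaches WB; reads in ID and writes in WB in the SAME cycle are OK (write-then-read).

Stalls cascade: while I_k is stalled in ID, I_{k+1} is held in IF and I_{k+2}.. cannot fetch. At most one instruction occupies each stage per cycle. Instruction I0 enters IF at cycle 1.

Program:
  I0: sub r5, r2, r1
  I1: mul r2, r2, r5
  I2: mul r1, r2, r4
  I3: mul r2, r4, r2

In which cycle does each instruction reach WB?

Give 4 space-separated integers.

Answer: 5 8 11 12

Derivation:
I0 sub r5 <- r2,r1: IF@1 ID@2 stall=0 (-) EX@3 MEM@4 WB@5
I1 mul r2 <- r2,r5: IF@2 ID@3 stall=2 (RAW on I0.r5 (WB@5)) EX@6 MEM@7 WB@8
I2 mul r1 <- r2,r4: IF@3 ID@6 stall=2 (RAW on I1.r2 (WB@8)) EX@9 MEM@10 WB@11
I3 mul r2 <- r4,r2: IF@6 ID@9 stall=0 (-) EX@10 MEM@11 WB@12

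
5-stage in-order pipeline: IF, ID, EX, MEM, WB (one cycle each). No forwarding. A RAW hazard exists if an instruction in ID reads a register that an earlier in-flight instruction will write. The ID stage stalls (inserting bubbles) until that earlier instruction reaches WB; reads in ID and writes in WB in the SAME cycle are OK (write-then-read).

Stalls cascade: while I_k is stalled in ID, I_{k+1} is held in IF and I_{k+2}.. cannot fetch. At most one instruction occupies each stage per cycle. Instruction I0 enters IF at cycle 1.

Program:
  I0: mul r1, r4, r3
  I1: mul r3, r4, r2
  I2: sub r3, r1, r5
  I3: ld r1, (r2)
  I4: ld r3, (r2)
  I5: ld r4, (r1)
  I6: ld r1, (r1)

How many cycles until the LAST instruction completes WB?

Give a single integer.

Answer: 13

Derivation:
I0 mul r1 <- r4,r3: IF@1 ID@2 stall=0 (-) EX@3 MEM@4 WB@5
I1 mul r3 <- r4,r2: IF@2 ID@3 stall=0 (-) EX@4 MEM@5 WB@6
I2 sub r3 <- r1,r5: IF@3 ID@4 stall=1 (RAW on I0.r1 (WB@5)) EX@6 MEM@7 WB@8
I3 ld r1 <- r2: IF@4 ID@6 stall=0 (-) EX@7 MEM@8 WB@9
I4 ld r3 <- r2: IF@6 ID@7 stall=0 (-) EX@8 MEM@9 WB@10
I5 ld r4 <- r1: IF@7 ID@8 stall=1 (RAW on I3.r1 (WB@9)) EX@10 MEM@11 WB@12
I6 ld r1 <- r1: IF@8 ID@10 stall=0 (-) EX@11 MEM@12 WB@13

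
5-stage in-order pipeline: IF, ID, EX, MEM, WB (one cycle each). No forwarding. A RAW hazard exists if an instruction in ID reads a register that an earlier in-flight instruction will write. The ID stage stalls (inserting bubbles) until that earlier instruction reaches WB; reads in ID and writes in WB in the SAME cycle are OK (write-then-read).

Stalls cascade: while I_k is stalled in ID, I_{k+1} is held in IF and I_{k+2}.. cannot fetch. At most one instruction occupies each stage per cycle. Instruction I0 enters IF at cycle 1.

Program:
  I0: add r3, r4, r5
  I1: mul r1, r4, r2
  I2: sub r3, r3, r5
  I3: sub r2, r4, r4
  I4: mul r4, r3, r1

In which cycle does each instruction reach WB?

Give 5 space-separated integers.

Answer: 5 6 8 9 11

Derivation:
I0 add r3 <- r4,r5: IF@1 ID@2 stall=0 (-) EX@3 MEM@4 WB@5
I1 mul r1 <- r4,r2: IF@2 ID@3 stall=0 (-) EX@4 MEM@5 WB@6
I2 sub r3 <- r3,r5: IF@3 ID@4 stall=1 (RAW on I0.r3 (WB@5)) EX@6 MEM@7 WB@8
I3 sub r2 <- r4,r4: IF@4 ID@6 stall=0 (-) EX@7 MEM@8 WB@9
I4 mul r4 <- r3,r1: IF@6 ID@7 stall=1 (RAW on I2.r3 (WB@8)) EX@9 MEM@10 WB@11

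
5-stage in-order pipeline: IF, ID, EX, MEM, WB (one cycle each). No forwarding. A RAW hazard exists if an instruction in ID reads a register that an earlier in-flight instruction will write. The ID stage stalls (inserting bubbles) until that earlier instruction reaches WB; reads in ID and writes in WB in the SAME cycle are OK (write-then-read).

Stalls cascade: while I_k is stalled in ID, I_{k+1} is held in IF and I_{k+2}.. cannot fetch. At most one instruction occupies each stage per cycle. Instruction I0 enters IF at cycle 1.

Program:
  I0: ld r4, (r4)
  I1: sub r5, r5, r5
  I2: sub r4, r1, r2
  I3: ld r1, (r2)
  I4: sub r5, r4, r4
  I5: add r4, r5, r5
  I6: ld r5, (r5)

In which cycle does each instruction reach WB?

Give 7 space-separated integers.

Answer: 5 6 7 8 10 13 14

Derivation:
I0 ld r4 <- r4: IF@1 ID@2 stall=0 (-) EX@3 MEM@4 WB@5
I1 sub r5 <- r5,r5: IF@2 ID@3 stall=0 (-) EX@4 MEM@5 WB@6
I2 sub r4 <- r1,r2: IF@3 ID@4 stall=0 (-) EX@5 MEM@6 WB@7
I3 ld r1 <- r2: IF@4 ID@5 stall=0 (-) EX@6 MEM@7 WB@8
I4 sub r5 <- r4,r4: IF@5 ID@6 stall=1 (RAW on I2.r4 (WB@7)) EX@8 MEM@9 WB@10
I5 add r4 <- r5,r5: IF@6 ID@8 stall=2 (RAW on I4.r5 (WB@10)) EX@11 MEM@12 WB@13
I6 ld r5 <- r5: IF@8 ID@11 stall=0 (-) EX@12 MEM@13 WB@14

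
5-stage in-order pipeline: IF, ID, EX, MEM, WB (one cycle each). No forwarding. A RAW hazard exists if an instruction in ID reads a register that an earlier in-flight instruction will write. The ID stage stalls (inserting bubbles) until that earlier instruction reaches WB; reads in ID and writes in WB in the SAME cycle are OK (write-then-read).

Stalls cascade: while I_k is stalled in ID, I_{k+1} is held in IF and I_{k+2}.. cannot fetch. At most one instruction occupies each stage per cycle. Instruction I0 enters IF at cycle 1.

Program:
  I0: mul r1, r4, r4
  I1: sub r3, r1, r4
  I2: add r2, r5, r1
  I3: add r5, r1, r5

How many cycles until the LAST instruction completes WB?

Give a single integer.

I0 mul r1 <- r4,r4: IF@1 ID@2 stall=0 (-) EX@3 MEM@4 WB@5
I1 sub r3 <- r1,r4: IF@2 ID@3 stall=2 (RAW on I0.r1 (WB@5)) EX@6 MEM@7 WB@8
I2 add r2 <- r5,r1: IF@3 ID@6 stall=0 (-) EX@7 MEM@8 WB@9
I3 add r5 <- r1,r5: IF@6 ID@7 stall=0 (-) EX@8 MEM@9 WB@10

Answer: 10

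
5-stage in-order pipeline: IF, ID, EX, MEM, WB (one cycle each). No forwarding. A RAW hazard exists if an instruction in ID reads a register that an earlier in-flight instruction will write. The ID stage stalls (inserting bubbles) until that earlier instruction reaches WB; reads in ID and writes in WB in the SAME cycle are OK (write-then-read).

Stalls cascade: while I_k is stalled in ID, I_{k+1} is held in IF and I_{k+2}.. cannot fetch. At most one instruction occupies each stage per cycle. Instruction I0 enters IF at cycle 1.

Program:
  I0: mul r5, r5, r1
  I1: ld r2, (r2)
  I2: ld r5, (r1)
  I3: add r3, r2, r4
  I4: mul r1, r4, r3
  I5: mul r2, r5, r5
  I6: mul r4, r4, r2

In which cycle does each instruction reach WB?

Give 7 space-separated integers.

Answer: 5 6 7 9 12 13 16

Derivation:
I0 mul r5 <- r5,r1: IF@1 ID@2 stall=0 (-) EX@3 MEM@4 WB@5
I1 ld r2 <- r2: IF@2 ID@3 stall=0 (-) EX@4 MEM@5 WB@6
I2 ld r5 <- r1: IF@3 ID@4 stall=0 (-) EX@5 MEM@6 WB@7
I3 add r3 <- r2,r4: IF@4 ID@5 stall=1 (RAW on I1.r2 (WB@6)) EX@7 MEM@8 WB@9
I4 mul r1 <- r4,r3: IF@5 ID@7 stall=2 (RAW on I3.r3 (WB@9)) EX@10 MEM@11 WB@12
I5 mul r2 <- r5,r5: IF@7 ID@10 stall=0 (-) EX@11 MEM@12 WB@13
I6 mul r4 <- r4,r2: IF@10 ID@11 stall=2 (RAW on I5.r2 (WB@13)) EX@14 MEM@15 WB@16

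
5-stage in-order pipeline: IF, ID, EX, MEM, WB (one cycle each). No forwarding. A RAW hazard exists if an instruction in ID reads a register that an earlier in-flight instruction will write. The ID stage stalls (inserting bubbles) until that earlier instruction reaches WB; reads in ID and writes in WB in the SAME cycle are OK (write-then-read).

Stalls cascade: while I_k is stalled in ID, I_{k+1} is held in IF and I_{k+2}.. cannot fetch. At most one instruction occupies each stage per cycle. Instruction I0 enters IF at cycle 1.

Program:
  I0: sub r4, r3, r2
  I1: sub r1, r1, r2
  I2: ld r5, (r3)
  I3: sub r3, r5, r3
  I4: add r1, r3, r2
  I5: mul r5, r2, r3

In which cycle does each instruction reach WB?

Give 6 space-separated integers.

Answer: 5 6 7 10 13 14

Derivation:
I0 sub r4 <- r3,r2: IF@1 ID@2 stall=0 (-) EX@3 MEM@4 WB@5
I1 sub r1 <- r1,r2: IF@2 ID@3 stall=0 (-) EX@4 MEM@5 WB@6
I2 ld r5 <- r3: IF@3 ID@4 stall=0 (-) EX@5 MEM@6 WB@7
I3 sub r3 <- r5,r3: IF@4 ID@5 stall=2 (RAW on I2.r5 (WB@7)) EX@8 MEM@9 WB@10
I4 add r1 <- r3,r2: IF@5 ID@8 stall=2 (RAW on I3.r3 (WB@10)) EX@11 MEM@12 WB@13
I5 mul r5 <- r2,r3: IF@8 ID@11 stall=0 (-) EX@12 MEM@13 WB@14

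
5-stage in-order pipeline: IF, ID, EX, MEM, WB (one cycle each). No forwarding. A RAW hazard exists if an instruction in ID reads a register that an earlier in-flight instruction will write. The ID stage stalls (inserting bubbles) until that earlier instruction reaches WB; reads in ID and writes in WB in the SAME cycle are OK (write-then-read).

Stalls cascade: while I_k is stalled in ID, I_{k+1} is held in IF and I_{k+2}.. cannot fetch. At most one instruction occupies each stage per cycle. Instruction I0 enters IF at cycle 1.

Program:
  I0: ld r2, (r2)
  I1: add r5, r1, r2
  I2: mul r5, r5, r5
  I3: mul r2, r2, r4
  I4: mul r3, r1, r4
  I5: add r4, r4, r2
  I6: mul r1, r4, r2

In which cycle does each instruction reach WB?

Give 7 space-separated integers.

I0 ld r2 <- r2: IF@1 ID@2 stall=0 (-) EX@3 MEM@4 WB@5
I1 add r5 <- r1,r2: IF@2 ID@3 stall=2 (RAW on I0.r2 (WB@5)) EX@6 MEM@7 WB@8
I2 mul r5 <- r5,r5: IF@3 ID@6 stall=2 (RAW on I1.r5 (WB@8)) EX@9 MEM@10 WB@11
I3 mul r2 <- r2,r4: IF@6 ID@9 stall=0 (-) EX@10 MEM@11 WB@12
I4 mul r3 <- r1,r4: IF@9 ID@10 stall=0 (-) EX@11 MEM@12 WB@13
I5 add r4 <- r4,r2: IF@10 ID@11 stall=1 (RAW on I3.r2 (WB@12)) EX@13 MEM@14 WB@15
I6 mul r1 <- r4,r2: IF@11 ID@13 stall=2 (RAW on I5.r4 (WB@15)) EX@16 MEM@17 WB@18

Answer: 5 8 11 12 13 15 18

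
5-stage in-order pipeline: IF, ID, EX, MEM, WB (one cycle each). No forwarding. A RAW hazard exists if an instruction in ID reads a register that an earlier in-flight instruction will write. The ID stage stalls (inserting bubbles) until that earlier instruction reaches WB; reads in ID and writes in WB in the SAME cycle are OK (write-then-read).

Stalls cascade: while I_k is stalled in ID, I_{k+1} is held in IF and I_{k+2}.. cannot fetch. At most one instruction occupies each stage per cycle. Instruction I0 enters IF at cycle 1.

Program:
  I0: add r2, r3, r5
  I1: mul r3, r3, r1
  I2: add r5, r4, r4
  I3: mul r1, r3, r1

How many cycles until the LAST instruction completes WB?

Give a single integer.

Answer: 9

Derivation:
I0 add r2 <- r3,r5: IF@1 ID@2 stall=0 (-) EX@3 MEM@4 WB@5
I1 mul r3 <- r3,r1: IF@2 ID@3 stall=0 (-) EX@4 MEM@5 WB@6
I2 add r5 <- r4,r4: IF@3 ID@4 stall=0 (-) EX@5 MEM@6 WB@7
I3 mul r1 <- r3,r1: IF@4 ID@5 stall=1 (RAW on I1.r3 (WB@6)) EX@7 MEM@8 WB@9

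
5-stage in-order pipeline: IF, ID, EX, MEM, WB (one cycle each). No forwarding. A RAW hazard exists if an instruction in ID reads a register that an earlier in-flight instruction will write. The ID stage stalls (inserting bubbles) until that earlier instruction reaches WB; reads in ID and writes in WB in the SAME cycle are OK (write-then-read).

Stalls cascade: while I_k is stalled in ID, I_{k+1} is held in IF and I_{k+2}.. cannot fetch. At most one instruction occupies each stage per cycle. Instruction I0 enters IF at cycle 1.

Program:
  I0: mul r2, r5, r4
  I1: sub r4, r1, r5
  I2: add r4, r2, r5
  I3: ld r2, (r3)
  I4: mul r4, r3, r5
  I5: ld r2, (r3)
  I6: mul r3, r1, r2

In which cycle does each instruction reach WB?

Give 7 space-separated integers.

I0 mul r2 <- r5,r4: IF@1 ID@2 stall=0 (-) EX@3 MEM@4 WB@5
I1 sub r4 <- r1,r5: IF@2 ID@3 stall=0 (-) EX@4 MEM@5 WB@6
I2 add r4 <- r2,r5: IF@3 ID@4 stall=1 (RAW on I0.r2 (WB@5)) EX@6 MEM@7 WB@8
I3 ld r2 <- r3: IF@4 ID@6 stall=0 (-) EX@7 MEM@8 WB@9
I4 mul r4 <- r3,r5: IF@6 ID@7 stall=0 (-) EX@8 MEM@9 WB@10
I5 ld r2 <- r3: IF@7 ID@8 stall=0 (-) EX@9 MEM@10 WB@11
I6 mul r3 <- r1,r2: IF@8 ID@9 stall=2 (RAW on I5.r2 (WB@11)) EX@12 MEM@13 WB@14

Answer: 5 6 8 9 10 11 14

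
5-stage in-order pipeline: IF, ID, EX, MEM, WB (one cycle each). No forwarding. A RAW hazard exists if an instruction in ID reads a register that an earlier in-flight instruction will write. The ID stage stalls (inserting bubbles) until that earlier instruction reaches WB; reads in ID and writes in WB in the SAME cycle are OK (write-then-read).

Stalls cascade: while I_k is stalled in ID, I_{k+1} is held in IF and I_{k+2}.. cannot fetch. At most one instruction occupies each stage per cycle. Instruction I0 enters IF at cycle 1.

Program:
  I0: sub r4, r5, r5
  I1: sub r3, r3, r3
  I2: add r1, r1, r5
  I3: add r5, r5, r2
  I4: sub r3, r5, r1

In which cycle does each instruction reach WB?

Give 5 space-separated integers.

Answer: 5 6 7 8 11

Derivation:
I0 sub r4 <- r5,r5: IF@1 ID@2 stall=0 (-) EX@3 MEM@4 WB@5
I1 sub r3 <- r3,r3: IF@2 ID@3 stall=0 (-) EX@4 MEM@5 WB@6
I2 add r1 <- r1,r5: IF@3 ID@4 stall=0 (-) EX@5 MEM@6 WB@7
I3 add r5 <- r5,r2: IF@4 ID@5 stall=0 (-) EX@6 MEM@7 WB@8
I4 sub r3 <- r5,r1: IF@5 ID@6 stall=2 (RAW on I3.r5 (WB@8)) EX@9 MEM@10 WB@11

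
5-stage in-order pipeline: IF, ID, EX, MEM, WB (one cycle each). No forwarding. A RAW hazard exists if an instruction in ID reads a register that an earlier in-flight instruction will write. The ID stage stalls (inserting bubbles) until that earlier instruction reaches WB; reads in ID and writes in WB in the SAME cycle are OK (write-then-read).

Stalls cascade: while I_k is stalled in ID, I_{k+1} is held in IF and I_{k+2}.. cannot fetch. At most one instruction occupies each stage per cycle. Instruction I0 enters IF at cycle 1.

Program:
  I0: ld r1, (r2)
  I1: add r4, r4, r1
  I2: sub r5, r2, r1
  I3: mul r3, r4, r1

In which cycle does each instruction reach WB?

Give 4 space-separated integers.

I0 ld r1 <- r2: IF@1 ID@2 stall=0 (-) EX@3 MEM@4 WB@5
I1 add r4 <- r4,r1: IF@2 ID@3 stall=2 (RAW on I0.r1 (WB@5)) EX@6 MEM@7 WB@8
I2 sub r5 <- r2,r1: IF@3 ID@6 stall=0 (-) EX@7 MEM@8 WB@9
I3 mul r3 <- r4,r1: IF@6 ID@7 stall=1 (RAW on I1.r4 (WB@8)) EX@9 MEM@10 WB@11

Answer: 5 8 9 11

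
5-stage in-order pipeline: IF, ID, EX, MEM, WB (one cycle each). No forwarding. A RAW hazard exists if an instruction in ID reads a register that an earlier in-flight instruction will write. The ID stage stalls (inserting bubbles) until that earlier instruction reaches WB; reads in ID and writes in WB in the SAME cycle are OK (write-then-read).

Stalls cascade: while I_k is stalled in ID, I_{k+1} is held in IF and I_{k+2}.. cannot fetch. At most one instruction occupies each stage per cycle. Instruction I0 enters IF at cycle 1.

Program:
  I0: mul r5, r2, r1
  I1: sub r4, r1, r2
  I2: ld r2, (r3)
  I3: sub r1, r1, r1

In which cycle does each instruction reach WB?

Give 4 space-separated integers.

Answer: 5 6 7 8

Derivation:
I0 mul r5 <- r2,r1: IF@1 ID@2 stall=0 (-) EX@3 MEM@4 WB@5
I1 sub r4 <- r1,r2: IF@2 ID@3 stall=0 (-) EX@4 MEM@5 WB@6
I2 ld r2 <- r3: IF@3 ID@4 stall=0 (-) EX@5 MEM@6 WB@7
I3 sub r1 <- r1,r1: IF@4 ID@5 stall=0 (-) EX@6 MEM@7 WB@8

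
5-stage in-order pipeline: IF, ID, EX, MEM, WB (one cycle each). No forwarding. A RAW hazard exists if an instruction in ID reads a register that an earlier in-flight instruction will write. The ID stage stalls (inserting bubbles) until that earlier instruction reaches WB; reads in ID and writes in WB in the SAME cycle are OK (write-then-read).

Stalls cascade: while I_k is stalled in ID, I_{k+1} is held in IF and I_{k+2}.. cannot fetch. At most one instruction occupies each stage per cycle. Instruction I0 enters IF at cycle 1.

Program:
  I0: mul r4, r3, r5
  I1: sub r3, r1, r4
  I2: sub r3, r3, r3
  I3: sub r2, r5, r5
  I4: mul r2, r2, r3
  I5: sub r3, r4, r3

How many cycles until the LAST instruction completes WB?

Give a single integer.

Answer: 16

Derivation:
I0 mul r4 <- r3,r5: IF@1 ID@2 stall=0 (-) EX@3 MEM@4 WB@5
I1 sub r3 <- r1,r4: IF@2 ID@3 stall=2 (RAW on I0.r4 (WB@5)) EX@6 MEM@7 WB@8
I2 sub r3 <- r3,r3: IF@3 ID@6 stall=2 (RAW on I1.r3 (WB@8)) EX@9 MEM@10 WB@11
I3 sub r2 <- r5,r5: IF@6 ID@9 stall=0 (-) EX@10 MEM@11 WB@12
I4 mul r2 <- r2,r3: IF@9 ID@10 stall=2 (RAW on I3.r2 (WB@12)) EX@13 MEM@14 WB@15
I5 sub r3 <- r4,r3: IF@10 ID@13 stall=0 (-) EX@14 MEM@15 WB@16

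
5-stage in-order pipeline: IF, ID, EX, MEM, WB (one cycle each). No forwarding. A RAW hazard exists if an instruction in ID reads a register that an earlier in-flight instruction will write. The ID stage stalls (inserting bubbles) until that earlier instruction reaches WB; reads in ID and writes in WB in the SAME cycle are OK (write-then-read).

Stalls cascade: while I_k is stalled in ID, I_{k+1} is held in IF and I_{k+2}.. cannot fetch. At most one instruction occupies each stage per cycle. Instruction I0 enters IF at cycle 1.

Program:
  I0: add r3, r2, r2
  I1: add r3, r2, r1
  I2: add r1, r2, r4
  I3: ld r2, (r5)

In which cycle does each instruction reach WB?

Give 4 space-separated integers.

I0 add r3 <- r2,r2: IF@1 ID@2 stall=0 (-) EX@3 MEM@4 WB@5
I1 add r3 <- r2,r1: IF@2 ID@3 stall=0 (-) EX@4 MEM@5 WB@6
I2 add r1 <- r2,r4: IF@3 ID@4 stall=0 (-) EX@5 MEM@6 WB@7
I3 ld r2 <- r5: IF@4 ID@5 stall=0 (-) EX@6 MEM@7 WB@8

Answer: 5 6 7 8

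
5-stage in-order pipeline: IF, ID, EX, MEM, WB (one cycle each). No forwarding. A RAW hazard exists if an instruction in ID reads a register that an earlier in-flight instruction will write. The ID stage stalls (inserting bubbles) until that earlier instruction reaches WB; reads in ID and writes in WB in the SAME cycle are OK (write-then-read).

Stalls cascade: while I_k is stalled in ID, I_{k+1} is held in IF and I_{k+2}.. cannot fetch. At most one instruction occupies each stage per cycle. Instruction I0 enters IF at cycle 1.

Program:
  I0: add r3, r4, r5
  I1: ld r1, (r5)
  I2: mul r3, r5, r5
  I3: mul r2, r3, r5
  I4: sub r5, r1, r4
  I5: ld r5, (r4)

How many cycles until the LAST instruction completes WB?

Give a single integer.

I0 add r3 <- r4,r5: IF@1 ID@2 stall=0 (-) EX@3 MEM@4 WB@5
I1 ld r1 <- r5: IF@2 ID@3 stall=0 (-) EX@4 MEM@5 WB@6
I2 mul r3 <- r5,r5: IF@3 ID@4 stall=0 (-) EX@5 MEM@6 WB@7
I3 mul r2 <- r3,r5: IF@4 ID@5 stall=2 (RAW on I2.r3 (WB@7)) EX@8 MEM@9 WB@10
I4 sub r5 <- r1,r4: IF@5 ID@8 stall=0 (-) EX@9 MEM@10 WB@11
I5 ld r5 <- r4: IF@8 ID@9 stall=0 (-) EX@10 MEM@11 WB@12

Answer: 12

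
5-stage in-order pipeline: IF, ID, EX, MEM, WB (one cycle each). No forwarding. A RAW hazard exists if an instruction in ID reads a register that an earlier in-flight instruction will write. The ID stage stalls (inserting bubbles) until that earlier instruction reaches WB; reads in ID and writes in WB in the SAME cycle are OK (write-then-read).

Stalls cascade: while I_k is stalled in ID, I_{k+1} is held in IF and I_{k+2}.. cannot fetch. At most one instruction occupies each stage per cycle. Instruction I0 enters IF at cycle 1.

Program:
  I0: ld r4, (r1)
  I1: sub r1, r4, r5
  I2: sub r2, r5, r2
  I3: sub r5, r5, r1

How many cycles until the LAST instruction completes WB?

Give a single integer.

I0 ld r4 <- r1: IF@1 ID@2 stall=0 (-) EX@3 MEM@4 WB@5
I1 sub r1 <- r4,r5: IF@2 ID@3 stall=2 (RAW on I0.r4 (WB@5)) EX@6 MEM@7 WB@8
I2 sub r2 <- r5,r2: IF@3 ID@6 stall=0 (-) EX@7 MEM@8 WB@9
I3 sub r5 <- r5,r1: IF@6 ID@7 stall=1 (RAW on I1.r1 (WB@8)) EX@9 MEM@10 WB@11

Answer: 11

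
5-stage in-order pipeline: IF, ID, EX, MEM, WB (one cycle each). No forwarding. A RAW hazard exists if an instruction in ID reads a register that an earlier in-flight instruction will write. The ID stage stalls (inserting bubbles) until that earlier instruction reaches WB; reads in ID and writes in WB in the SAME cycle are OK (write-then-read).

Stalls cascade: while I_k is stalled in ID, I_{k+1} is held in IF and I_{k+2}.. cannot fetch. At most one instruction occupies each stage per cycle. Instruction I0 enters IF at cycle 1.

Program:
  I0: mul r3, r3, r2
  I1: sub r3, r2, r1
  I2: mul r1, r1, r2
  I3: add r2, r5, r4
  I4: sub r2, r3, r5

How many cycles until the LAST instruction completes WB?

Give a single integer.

Answer: 9

Derivation:
I0 mul r3 <- r3,r2: IF@1 ID@2 stall=0 (-) EX@3 MEM@4 WB@5
I1 sub r3 <- r2,r1: IF@2 ID@3 stall=0 (-) EX@4 MEM@5 WB@6
I2 mul r1 <- r1,r2: IF@3 ID@4 stall=0 (-) EX@5 MEM@6 WB@7
I3 add r2 <- r5,r4: IF@4 ID@5 stall=0 (-) EX@6 MEM@7 WB@8
I4 sub r2 <- r3,r5: IF@5 ID@6 stall=0 (-) EX@7 MEM@8 WB@9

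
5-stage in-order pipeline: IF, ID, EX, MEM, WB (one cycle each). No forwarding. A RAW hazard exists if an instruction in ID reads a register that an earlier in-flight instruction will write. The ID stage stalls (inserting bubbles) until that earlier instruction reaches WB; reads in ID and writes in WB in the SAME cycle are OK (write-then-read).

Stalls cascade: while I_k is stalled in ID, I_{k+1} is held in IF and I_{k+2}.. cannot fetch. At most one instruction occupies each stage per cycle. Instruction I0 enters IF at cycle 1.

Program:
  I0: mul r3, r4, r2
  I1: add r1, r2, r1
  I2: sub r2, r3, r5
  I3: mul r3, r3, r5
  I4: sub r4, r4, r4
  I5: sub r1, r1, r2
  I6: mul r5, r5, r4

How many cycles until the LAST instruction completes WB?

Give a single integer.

Answer: 13

Derivation:
I0 mul r3 <- r4,r2: IF@1 ID@2 stall=0 (-) EX@3 MEM@4 WB@5
I1 add r1 <- r2,r1: IF@2 ID@3 stall=0 (-) EX@4 MEM@5 WB@6
I2 sub r2 <- r3,r5: IF@3 ID@4 stall=1 (RAW on I0.r3 (WB@5)) EX@6 MEM@7 WB@8
I3 mul r3 <- r3,r5: IF@4 ID@6 stall=0 (-) EX@7 MEM@8 WB@9
I4 sub r4 <- r4,r4: IF@6 ID@7 stall=0 (-) EX@8 MEM@9 WB@10
I5 sub r1 <- r1,r2: IF@7 ID@8 stall=0 (-) EX@9 MEM@10 WB@11
I6 mul r5 <- r5,r4: IF@8 ID@9 stall=1 (RAW on I4.r4 (WB@10)) EX@11 MEM@12 WB@13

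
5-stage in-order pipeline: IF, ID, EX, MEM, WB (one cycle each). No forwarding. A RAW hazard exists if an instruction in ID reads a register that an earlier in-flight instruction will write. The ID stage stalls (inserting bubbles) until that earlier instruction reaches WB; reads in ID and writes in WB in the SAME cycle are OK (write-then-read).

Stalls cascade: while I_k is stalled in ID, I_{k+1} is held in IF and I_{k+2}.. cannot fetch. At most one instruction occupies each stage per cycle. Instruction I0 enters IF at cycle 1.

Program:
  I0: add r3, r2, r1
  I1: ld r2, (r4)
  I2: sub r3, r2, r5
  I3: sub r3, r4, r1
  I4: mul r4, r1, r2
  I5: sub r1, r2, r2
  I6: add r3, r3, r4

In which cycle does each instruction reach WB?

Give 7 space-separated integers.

I0 add r3 <- r2,r1: IF@1 ID@2 stall=0 (-) EX@3 MEM@4 WB@5
I1 ld r2 <- r4: IF@2 ID@3 stall=0 (-) EX@4 MEM@5 WB@6
I2 sub r3 <- r2,r5: IF@3 ID@4 stall=2 (RAW on I1.r2 (WB@6)) EX@7 MEM@8 WB@9
I3 sub r3 <- r4,r1: IF@4 ID@7 stall=0 (-) EX@8 MEM@9 WB@10
I4 mul r4 <- r1,r2: IF@7 ID@8 stall=0 (-) EX@9 MEM@10 WB@11
I5 sub r1 <- r2,r2: IF@8 ID@9 stall=0 (-) EX@10 MEM@11 WB@12
I6 add r3 <- r3,r4: IF@9 ID@10 stall=1 (RAW on I4.r4 (WB@11)) EX@12 MEM@13 WB@14

Answer: 5 6 9 10 11 12 14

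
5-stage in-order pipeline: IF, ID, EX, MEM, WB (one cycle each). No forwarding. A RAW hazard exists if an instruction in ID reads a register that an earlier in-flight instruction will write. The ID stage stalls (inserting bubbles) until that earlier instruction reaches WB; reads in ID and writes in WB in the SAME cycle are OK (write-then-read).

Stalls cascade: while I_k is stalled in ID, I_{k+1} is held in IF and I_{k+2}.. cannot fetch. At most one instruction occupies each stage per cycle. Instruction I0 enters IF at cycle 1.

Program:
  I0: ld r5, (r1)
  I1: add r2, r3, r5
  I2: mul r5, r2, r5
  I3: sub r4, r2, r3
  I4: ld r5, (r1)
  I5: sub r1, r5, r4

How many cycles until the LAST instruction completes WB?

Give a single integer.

Answer: 16

Derivation:
I0 ld r5 <- r1: IF@1 ID@2 stall=0 (-) EX@3 MEM@4 WB@5
I1 add r2 <- r3,r5: IF@2 ID@3 stall=2 (RAW on I0.r5 (WB@5)) EX@6 MEM@7 WB@8
I2 mul r5 <- r2,r5: IF@3 ID@6 stall=2 (RAW on I1.r2 (WB@8)) EX@9 MEM@10 WB@11
I3 sub r4 <- r2,r3: IF@6 ID@9 stall=0 (-) EX@10 MEM@11 WB@12
I4 ld r5 <- r1: IF@9 ID@10 stall=0 (-) EX@11 MEM@12 WB@13
I5 sub r1 <- r5,r4: IF@10 ID@11 stall=2 (RAW on I4.r5 (WB@13)) EX@14 MEM@15 WB@16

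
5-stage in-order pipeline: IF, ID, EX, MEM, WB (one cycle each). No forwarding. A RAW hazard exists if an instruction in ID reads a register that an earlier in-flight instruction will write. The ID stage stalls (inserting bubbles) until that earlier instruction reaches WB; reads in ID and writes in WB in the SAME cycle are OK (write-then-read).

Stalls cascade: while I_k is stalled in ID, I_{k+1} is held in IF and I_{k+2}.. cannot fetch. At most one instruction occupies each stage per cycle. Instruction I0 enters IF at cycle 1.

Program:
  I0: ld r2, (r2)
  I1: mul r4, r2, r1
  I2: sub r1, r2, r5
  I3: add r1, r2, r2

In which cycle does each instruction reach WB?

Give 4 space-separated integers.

Answer: 5 8 9 10

Derivation:
I0 ld r2 <- r2: IF@1 ID@2 stall=0 (-) EX@3 MEM@4 WB@5
I1 mul r4 <- r2,r1: IF@2 ID@3 stall=2 (RAW on I0.r2 (WB@5)) EX@6 MEM@7 WB@8
I2 sub r1 <- r2,r5: IF@3 ID@6 stall=0 (-) EX@7 MEM@8 WB@9
I3 add r1 <- r2,r2: IF@6 ID@7 stall=0 (-) EX@8 MEM@9 WB@10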